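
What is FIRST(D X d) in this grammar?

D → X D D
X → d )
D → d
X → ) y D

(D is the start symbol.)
{ ')', 'd' }

FIRST sets of the non-terminals involved (from the grammar, by fixed-point iteration):
  FIRST(D) = { ')', 'd' }

To compute FIRST(D X d), process the symbols left to right:
Symbol D is a non-terminal. Add FIRST(D) \ {ε} = { ')', 'd' }
D is not nullable (ε ∉ FIRST(D)), so stop here.
FIRST(D X d) = { ')', 'd' }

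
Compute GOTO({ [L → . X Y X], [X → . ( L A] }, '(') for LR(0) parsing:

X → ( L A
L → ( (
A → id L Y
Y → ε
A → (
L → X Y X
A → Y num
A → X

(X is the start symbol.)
{ [L → . ( (], [L → . X Y X], [X → ( . L A], [X → . ( L A] }

GOTO(I, '(') = CLOSURE({ [A → αX.β] : [A → α.Xβ] ∈ I, X = '(' })

Items with dot before '(', with the dot advanced:
  [X → . ( L A] → [X → ( . L A]
Closure of the advanced items:
  [X → ( . L A] has the dot before L: add [L → . ( (], [L → . X Y X]
  [L → . X Y X] has the dot before X: add [X → . ( L A]

GOTO = { [L → . ( (], [L → . X Y X], [X → ( . L A], [X → . ( L A] }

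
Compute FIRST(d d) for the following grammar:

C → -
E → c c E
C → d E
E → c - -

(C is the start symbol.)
To compute FIRST(d d), process the symbols left to right:
Symbol d is a terminal. Add 'd' and stop.
FIRST(d d) = { 'd' }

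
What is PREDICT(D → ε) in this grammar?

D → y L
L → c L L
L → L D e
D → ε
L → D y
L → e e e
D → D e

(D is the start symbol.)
PREDICT(D → ε) = (FIRST(RHS) \ {ε}) ∪ (FOLLOW(D) if ε ∈ FIRST(RHS), i.e. RHS ⇒* ε)
The right-hand side is ε (FIRST(ε) = { ε }), so the predict set is FOLLOW(D) = { $, 'e', 'y' }
PREDICT(D → ε) = { $, 'e', 'y' }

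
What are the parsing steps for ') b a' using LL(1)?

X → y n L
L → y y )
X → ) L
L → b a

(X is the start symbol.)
LL(1) parsing maintains a stack (initially the start symbol over $) and the input. At each step: if the stack top is a terminal, match it against the current input token; if it is a non-terminal N, replace it with the RHS of M[N, lookahead] (the unique production whose predict set contains the lookahead).

Stack is shown with the top on the left.

Stack  Input    Action
----------------------
X $    ) b a $  output X → ) L
) L $  ) b a $  match ')'
L $    b a $    output L → b a
b a $  b a $    match 'b'
a $    a $      match 'a'
$      $        accept

The string is accepted.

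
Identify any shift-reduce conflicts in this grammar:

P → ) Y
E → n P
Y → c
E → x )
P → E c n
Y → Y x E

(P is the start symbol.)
Yes — I10: [P → ) Y .] vs [Y → Y . x E]

Augment with P' → P and build the canonical LR(0) collection (I0 = CLOSURE({[P' → . P]}), then GOTO on every symbol after a dot until no new states appear). It has 14 states:
  I0: { [E → . n P], [E → . x )], [P → . ) Y], [P → . E c n], [P' → . P] }  — shift
  I1: { [P → ) . Y], [Y → . Y x E], [Y → . c] }  — shift
  I2: { [P → E . c n] }  — shift
  I3: { [P' → P .] }  — accept
  I4: { [E → . n P], [E → . x )], [E → n . P], [P → . ) Y], [P → . E c n] }  — shift
  I5: { [E → x . )] }  — shift
  I6: { [E → x ) .] }  — reduce
  I7: { [E → n P .] }  — reduce
  I8: { [P → E c . n] }  — shift
  I9: { [P → E c n .] }  — reduce
  I10: { [P → ) Y .], [Y → Y . x E] }  — shift, reduce
  I11: { [Y → c .] }  — reduce
  I12: { [E → . n P], [E → . x )], [Y → Y x . E] }  — shift
  I13: { [Y → Y x E .] }  — reduce

I10 contains reduce item [P → ) Y .] and shift item [Y → Y . x E] — shift-reduce conflict.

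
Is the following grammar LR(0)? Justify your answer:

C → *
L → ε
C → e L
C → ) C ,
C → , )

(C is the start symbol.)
Yes, the grammar is LR(0)

A grammar is LR(0) if no state in the canonical LR(0) collection has:
  - both a shift item (dot before a terminal) and a complete item (shift-reduce conflict), or
  - two or more complete items (reduce-reduce conflict; the accept item [C' → C .] counts as a complete item here).

Augment with C' → C and build the canonical LR(0) collection (I0 = CLOSURE({[C' → . C]}), then GOTO on every symbol after a dot until no new states appear). It has 10 states:
  I0: { [C → . ) C ,], [C → . *], [C → . , )], [C → . e L], [C' → . C] }  — shift
  I1: { [C → ) . C ,], [C → . ) C ,], [C → . *], [C → . , )], [C → . e L] }  — shift
  I2: { [C → * .] }  — reduce
  I3: { [C → , . )] }  — shift
  I4: { [C' → C .] }  — accept
  I5: { [C → e . L], [L → .] }  — reduce
  I6: { [C → e L .] }  — reduce
  I7: { [C → , ) .] }  — reduce
  I8: { [C → ) C . ,] }  — shift
  I9: { [C → ) C , .] }  — reduce

Every state is either a pure shift/goto state or contains exactly one complete item and nothing to shift — no conflicts. The grammar is LR(0).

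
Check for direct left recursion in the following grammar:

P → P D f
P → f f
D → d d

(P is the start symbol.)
Direct left recursion occurs when N → N α for some non-terminal N (the right-hand side begins with the left-hand side itself).

P → P D f: LEFT RECURSIVE (starts with P)
P → f f: starts with f
D → d d: starts with d

The grammar has direct left recursion on: P.

Answer: Yes, P is left-recursive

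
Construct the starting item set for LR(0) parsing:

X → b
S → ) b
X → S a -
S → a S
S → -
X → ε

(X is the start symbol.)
{ [S → . ) b], [S → . -], [S → . a S], [X → . S a -], [X → . b], [X → .], [X' → . X] }

First, augment the grammar with X' → X
I₀ = CLOSURE({ [X' → . X] }):
  [X' → . X] has the dot before X: add [X → . b], [X → . S a -], [X → .]
  [X → . S a -] has the dot before S: add [S → . ) b], [S → . a S], [S → . -]
No further items can be added.

I₀ = { [S → . ) b], [S → . -], [S → . a S], [X → . S a -], [X → . b], [X → .], [X' → . X] }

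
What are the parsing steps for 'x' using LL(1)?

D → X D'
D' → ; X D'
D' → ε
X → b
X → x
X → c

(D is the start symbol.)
Stack is shown with the top on the left.

Stack   Input  Action
---------------------
D $     x $    output D → X D'
X D' $  x $    output X → x
x D' $  x $    match 'x'
D' $    $      output D' → ε
$       $      accept

The string is accepted.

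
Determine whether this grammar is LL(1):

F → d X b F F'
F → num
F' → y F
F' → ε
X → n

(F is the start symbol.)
A grammar is LL(1) if for each non-terminal N with multiple productions, the predict sets of those productions are pairwise disjoint, where PREDICT(N → α) = (FIRST(α) \ {ε}) ∪ (FOLLOW(N) if α ⇒* ε).

Relevant sets:
  FOLLOW(F') = { $, 'y' }

For F:
  PREDICT(F → d X b F F') = { 'd' }
  PREDICT(F → num) = { 'num' }
For F':
  PREDICT(F' → y F) = { 'y' }
  PREDICT(F' → ε) = { $, 'y' }
X has a single production, so nothing to check there.

Conflict found: Predict set conflict for F': { 'y' }
The grammar is NOT LL(1).

Answer: No. Predict set conflict for F': { 'y' }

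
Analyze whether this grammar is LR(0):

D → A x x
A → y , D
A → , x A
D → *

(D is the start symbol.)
Yes, the grammar is LR(0)

A grammar is LR(0) if no state in the canonical LR(0) collection has:
  - both a shift item (dot before a terminal) and a complete item (shift-reduce conflict), or
  - two or more complete items (reduce-reduce conflict; the accept item [D' → D .] counts as a complete item here).

Augment with D' → D and build the canonical LR(0) collection (I0 = CLOSURE({[D' → . D]}), then GOTO on every symbol after a dot until no new states appear). It has 12 states:
  I0: { [A → . , x A], [A → . y , D], [D → . *], [D → . A x x], [D' → . D] }  — shift
  I1: { [D → * .] }  — reduce
  I2: { [A → , . x A] }  — shift
  I3: { [D → A . x x] }  — shift
  I4: { [D' → D .] }  — accept
  I5: { [A → y . , D] }  — shift
  I6: { [A → . , x A], [A → . y , D], [A → y , . D], [D → . *], [D → . A x x] }  — shift
  I7: { [A → y , D .] }  — reduce
  I8: { [D → A x . x] }  — shift
  I9: { [D → A x x .] }  — reduce
  I10: { [A → , x . A], [A → . , x A], [A → . y , D] }  — shift
  I11: { [A → , x A .] }  — reduce

Every state is either a pure shift/goto state or contains exactly one complete item and nothing to shift — no conflicts. The grammar is LR(0).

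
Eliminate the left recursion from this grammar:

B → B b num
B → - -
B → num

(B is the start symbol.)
B is directly left-recursive. The standard transformation for
  A → A α₁ | ... | A α_m | β₁ | ... | β_n
is
  A  → β₁ A' | ... | β_n A'
  A' → α₁ A' | ... | α_m A' | ε

B → - - becomes B → - - B'
B → num becomes B → num B'
B → B b num becomes B' → b num B'
Add B' → ε

Resulting grammar:
B → - - B'
B → num B'
B' → b num B'
B' → ε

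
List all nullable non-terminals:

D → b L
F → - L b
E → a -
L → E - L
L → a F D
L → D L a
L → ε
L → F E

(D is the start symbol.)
{ 'L' }

A non-terminal is nullable if it can derive ε (the empty string): either it has an ε-production, or it has a production whose right-hand side consists entirely of nullable non-terminals.

ε-productions: L → ε
So L is immediately nullable.
No further non-terminal can be added: every production for the remaining non-terminals contains a terminal or a non-nullable non-terminal.
Nullable = { 'L' }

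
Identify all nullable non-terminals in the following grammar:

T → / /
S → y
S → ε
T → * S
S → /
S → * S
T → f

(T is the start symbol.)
ε-productions: S → ε
So S is immediately nullable.
No further non-terminal can be added: every production for the remaining non-terminals contains a terminal or a non-nullable non-terminal.
Nullable = { 'S' }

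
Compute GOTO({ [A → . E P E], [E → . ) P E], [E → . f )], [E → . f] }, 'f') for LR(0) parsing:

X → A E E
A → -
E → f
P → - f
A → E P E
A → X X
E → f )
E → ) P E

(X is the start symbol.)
{ [E → f . )], [E → f .] }

GOTO(I, 'f') = CLOSURE({ [A → αX.β] : [A → α.Xβ] ∈ I, X = 'f' })

Items with dot before 'f', with the dot advanced:
  [E → . f] → [E → f .]
  [E → . f )] → [E → f . )]
Closure adds nothing (no advanced item has the dot before a non-terminal).

GOTO = { [E → f . )], [E → f .] }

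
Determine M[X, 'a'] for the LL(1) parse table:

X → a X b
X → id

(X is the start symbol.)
To find M[X, 'a'], we find productions for X where 'a' is in the predict set (PREDICT(N → α) = (FIRST(α) \ {ε}) ∪ (FOLLOW(N) if α ⇒* ε)).

X → a X b: PREDICT = { 'a' }
  'a' is in predict set, so this production goes in M[X, 'a']
X → id: PREDICT = { 'id' }

M[X, 'a'] = X → a X b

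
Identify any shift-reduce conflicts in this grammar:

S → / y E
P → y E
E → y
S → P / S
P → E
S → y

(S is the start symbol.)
Yes — I5: [E → y .] vs [E → . y]

Augment with S' → S and build the canonical LR(0) collection (I0 = CLOSURE({[S' → . S]}), then GOTO on every symbol after a dot until no new states appear). It has 12 states:
  I0: { [E → . y], [P → . E], [P → . y E], [S → . / y E], [S → . P / S], [S → . y], [S' → . S] }  — shift
  I1: { [S → / . y E] }  — shift
  I2: { [P → E .] }  — reduce
  I3: { [S → P . / S] }  — shift
  I4: { [S' → S .] }  — accept
  I5: { [E → . y], [E → y .], [P → y . E], [S → y .] }  — shift, 2 reduces
  I6: { [P → y E .] }  — reduce
  I7: { [E → y .] }  — reduce
  I8: { [E → . y], [P → . E], [P → . y E], [S → . / y E], [S → . P / S], [S → . y], [S → P / . S] }  — shift
  I9: { [S → P / S .] }  — reduce
  I10: { [E → . y], [S → / y . E] }  — shift
  I11: { [S → / y E .] }  — reduce

I5 contains reduce items [E → y .], [S → y .] and shift item [E → . y] — shift-reduce conflict.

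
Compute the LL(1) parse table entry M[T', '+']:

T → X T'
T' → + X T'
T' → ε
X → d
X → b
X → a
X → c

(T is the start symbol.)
T' → + X T'

To find M[T', '+'], we find productions for T' where '+' is in the predict set (PREDICT(N → α) = (FIRST(α) \ {ε}) ∪ (FOLLOW(N) if α ⇒* ε)).

Relevant sets:
  FOLLOW(T') = { $ }

T' → + X T': PREDICT = { '+' }
  '+' is in predict set, so this production goes in M[T', '+']
T' → ε: PREDICT = { $ }

M[T', '+'] = T' → + X T'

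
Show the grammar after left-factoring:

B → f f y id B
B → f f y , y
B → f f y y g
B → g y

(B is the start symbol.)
B → f f y B'
B' → id B
B' → , y
B' → y g
B → g y

Left-factoring transforms A → αβ₁ | αβ₂ into A → αA' and A' → β₁ | β₂
(α is the longest common prefix among the alternatives). Repeat until
no nonterminal has two alternatives with a common prefix.

Round 1: B has alternatives sharing prefix 'f f y'. Introduce B': B → f f y B'
  Add: B' → id B
  Add: B' → , y
  Add: B' → y g

No remaining common prefixes — done.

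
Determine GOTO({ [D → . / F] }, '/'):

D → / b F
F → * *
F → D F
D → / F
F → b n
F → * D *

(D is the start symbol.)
{ [D → . / F], [D → . / b F], [D → / . F], [F → . * *], [F → . * D *], [F → . D F], [F → . b n] }

GOTO(I, '/') = CLOSURE({ [A → αX.β] : [A → α.Xβ] ∈ I, X = '/' })

Items with dot before '/', with the dot advanced:
  [D → . / F] → [D → / . F]
Closure of the advanced items:
  [D → / . F] has the dot before F: add [F → . * *], [F → . D F], [F → . b n], [F → . * D *]
  [F → . D F] has the dot before D: add [D → . / b F], [D → . / F]

GOTO = { [D → . / F], [D → . / b F], [D → / . F], [F → . * *], [F → . * D *], [F → . D F], [F → . b n] }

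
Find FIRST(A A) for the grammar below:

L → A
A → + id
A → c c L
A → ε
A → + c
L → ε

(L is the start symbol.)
FIRST sets of the non-terminals involved (from the grammar, by fixed-point iteration):
  FIRST(A) = { '+', 'c', ε }

To compute FIRST(A A), process the symbols left to right:
Symbol A is a non-terminal. Add FIRST(A) \ {ε} = { '+', 'c' }
A is nullable (ε ∈ FIRST(A)), continue to the next symbol.
Symbol A is a non-terminal. Add FIRST(A) \ {ε} = { '+', 'c' }
A is nullable (ε ∈ FIRST(A)), continue to the next symbol.
All symbols are nullable, so ε is in the result.
FIRST(A A) = { '+', 'c', ε }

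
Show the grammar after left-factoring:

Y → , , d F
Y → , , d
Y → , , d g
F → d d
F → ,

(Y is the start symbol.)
Left-factoring transforms A → αβ₁ | αβ₂ into A → αA' and A' → β₁ | β₂
(α is the longest common prefix among the alternatives). Repeat until
no nonterminal has two alternatives with a common prefix.

Round 1: Y has alternatives sharing prefix ', , d'. Introduce Y': Y → , , d Y'
  Add: Y' → F
  Add: Y' → ε
  Add: Y' → g

No remaining common prefixes — done.

Resulting grammar:
Y → , , d Y'
Y' → F
Y' → ε
Y' → g
F → d d
F → ,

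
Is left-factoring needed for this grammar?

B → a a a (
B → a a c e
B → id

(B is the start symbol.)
Left-factoring is needed when two productions for the same non-terminal
share a common prefix on the right-hand side.

Productions for B:
  B → a a a (
  B → a a c e
  B → id

Found common prefix 'a a' in productions for B

Answer: Yes, B has productions with common prefix 'a a'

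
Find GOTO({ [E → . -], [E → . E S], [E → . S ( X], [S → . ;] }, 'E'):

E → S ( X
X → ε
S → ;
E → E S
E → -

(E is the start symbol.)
GOTO(I, 'E') = CLOSURE({ [A → αX.β] : [A → α.Xβ] ∈ I, X = 'E' })

Items with dot before 'E', with the dot advanced:
  [E → . E S] → [E → E . S]
Closure of the advanced items:
  [E → E . S] has the dot before S: add [S → . ;]

GOTO = { [E → E . S], [S → . ;] }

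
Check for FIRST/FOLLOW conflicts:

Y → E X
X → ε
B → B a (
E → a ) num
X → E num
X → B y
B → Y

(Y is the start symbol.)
A FIRST/FOLLOW conflict occurs when a non-terminal N has a nullable alternative N → β (β ⇒* ε) and another alternative N → α with FIRST(α) ∩ FOLLOW(N) ≠ ∅: on such a lookahead the parser cannot decide between expanding α and letting N vanish via β.

Nullable non-terminals: X.
FIRST sets used below: FIRST(E) = { 'a' }, FIRST(B) = { 'a' }

X: nullable alternative(s) X → ε; FOLLOW(X) = { $, 'a', 'y' }
  X → ε: FIRST \ {ε} = { } — this is the only nullable alternative, skip
  X → E num: FIRST \ {ε} = { 'a' } — overlaps FOLLOW(X) on { 'a' }: CONFLICT
  X → B y: FIRST \ {ε} = { 'a' } — overlaps FOLLOW(X) on { 'a' }: CONFLICT

B, E, Y have no nullable alternative, so no FIRST/FOLLOW check is needed there.

So the grammar has 2 FIRST/FOLLOW conflicts (marked CONFLICT above).

Answer: Yes. X → E num with FOLLOW(X) on { 'a' }; X → B y with FOLLOW(X) on { 'a' }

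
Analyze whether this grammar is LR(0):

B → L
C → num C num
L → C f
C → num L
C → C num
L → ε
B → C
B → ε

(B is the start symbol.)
A grammar is LR(0) if no state in the canonical LR(0) collection has:
  - both a shift item (dot before a terminal) and a complete item (shift-reduce conflict), or
  - two or more complete items (reduce-reduce conflict; the accept item [B' → B .] counts as a complete item here).

Augment with B' → B and build the canonical LR(0) collection (I0 = CLOSURE({[B' → . B]}), then GOTO on every symbol after a dot until no new states appear). It has 10 states:
  I0: { [B → . C], [B → . L], [B → .], [B' → . B], [C → . C num], [C → . num C num], [C → . num L], [L → . C f], [L → .] }  — shift, 2 reduces
  I1: { [B' → B .] }  — accept
  I2: { [B → C .], [C → C . num], [L → C . f] }  — shift, reduce
  I3: { [B → L .] }  — reduce
  I4: { [C → . C num], [C → . num C num], [C → . num L], [C → num . C num], [C → num . L], [L → . C f], [L → .] }  — shift, reduce
  I5: { [C → C . num], [C → num C . num], [L → C . f] }  — shift
  I6: { [C → num L .] }  — reduce
  I7: { [L → C f .] }  — reduce
  I8: { [C → C num .], [C → num C num .] }  — 2 reduces
  I9: { [C → C num .] }  — reduce

Conflict in state I0:
  Shift-reduce conflict between [B → .] and [C → . num C num]
So the grammar is NOT LR(0).

Answer: No. Shift-reduce conflict between [B → .] and [C → . num C num]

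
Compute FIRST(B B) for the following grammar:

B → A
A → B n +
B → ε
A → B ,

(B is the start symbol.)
FIRST sets of the non-terminals involved (from the grammar, by fixed-point iteration):
  FIRST(B) = { ',', 'n', ε }

To compute FIRST(B B), process the symbols left to right:
Symbol B is a non-terminal. Add FIRST(B) \ {ε} = { ',', 'n' }
B is nullable (ε ∈ FIRST(B)), continue to the next symbol.
Symbol B is a non-terminal. Add FIRST(B) \ {ε} = { ',', 'n' }
B is nullable (ε ∈ FIRST(B)), continue to the next symbol.
All symbols are nullable, so ε is in the result.
FIRST(B B) = { ',', 'n', ε }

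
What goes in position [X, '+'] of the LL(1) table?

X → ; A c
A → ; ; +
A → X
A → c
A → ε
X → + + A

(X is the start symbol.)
To find M[X, '+'], we find productions for X where '+' is in the predict set (PREDICT(N → α) = (FIRST(α) \ {ε}) ∪ (FOLLOW(N) if α ⇒* ε)).

X → ; A c: PREDICT = { ';' }
X → + + A: PREDICT = { '+' }
  '+' is in predict set, so this production goes in M[X, '+']

M[X, '+'] = X → + + A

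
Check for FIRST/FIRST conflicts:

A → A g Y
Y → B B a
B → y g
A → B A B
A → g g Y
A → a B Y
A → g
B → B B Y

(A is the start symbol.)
Yes. A → A g Y / A → B A B on { 'y' }; A → A g Y / A → g g Y on { 'g' }; A → A g Y / A → a B Y on { 'a' }; A → A g Y / A → g on { 'g' }; A → g g Y / A → g on { 'g' }; B → y g / B → B B Y on { 'y' }

A FIRST/FIRST conflict occurs when two productions N → α and N → β for the same non-terminal have FIRST(α) ∩ FIRST(β) ≠ ∅ (with ε ∈ FIRST of a nullable right-hand side, so two nullable alternatives also conflict).

FIRST sets of the non-terminals at (or reachable through a nullable prefix from) the front of some alternative:
  FIRST(A) = { 'a', 'g', 'y' }
  FIRST(B) = { 'y' }

Productions for A:
  A → A g Y: FIRST = { 'a', 'g', 'y' }
  A → B A B: FIRST = { 'y' }
  A → g g Y: FIRST = { 'g' }
  A → a B Y: FIRST = { 'a' }
  A → g: FIRST = { 'g' }
Productions for B:
  B → y g: FIRST = { 'y' }
  B → B B Y: FIRST = { 'y' }
Y has only one production, so no FIRST/FIRST conflict is possible there.

Conflict for A: A → A g Y and A → B A B
  Overlap: { 'y' }
Conflict for A: A → A g Y and A → g g Y
  Overlap: { 'g' }
Conflict for A: A → A g Y and A → a B Y
  Overlap: { 'a' }
Conflict for A: A → A g Y and A → g
  Overlap: { 'g' }
Conflict for A: A → g g Y and A → g
  Overlap: { 'g' }
Conflict for B: B → y g and B → B B Y
  Overlap: { 'y' }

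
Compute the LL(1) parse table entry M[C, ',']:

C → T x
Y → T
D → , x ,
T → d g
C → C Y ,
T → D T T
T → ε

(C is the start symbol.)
To find M[C, ','], we find productions for C where ',' is in the predict set (PREDICT(N → α) = (FIRST(α) \ {ε}) ∪ (FOLLOW(N) if α ⇒* ε)).

Relevant sets:
  FIRST(T) = { ',', 'd', ε }
  FIRST(C) = { ',', 'd', 'x' }

C → T x: PREDICT = { ',', 'd', 'x' }
  ',' is in predict set, so this production goes in M[C, ',']
C → C Y ,: PREDICT = { ',', 'd', 'x' }
  ',' is in predict set, so this production goes in M[C, ',']

M[C, ','] = C → T x, C → C Y ,  (a multiply-defined cell — the grammar is not LL(1))

Answer: C → T x, C → C Y ,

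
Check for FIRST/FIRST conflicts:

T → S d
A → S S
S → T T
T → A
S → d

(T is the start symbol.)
A FIRST/FIRST conflict occurs when two productions N → α and N → β for the same non-terminal have FIRST(α) ∩ FIRST(β) ≠ ∅ (with ε ∈ FIRST of a nullable right-hand side, so two nullable alternatives also conflict).

FIRST sets of the non-terminals at (or reachable through a nullable prefix from) the front of some alternative:
  FIRST(S) = { 'd' }
  FIRST(A) = { 'd' }
  FIRST(T) = { 'd' }

Productions for T:
  T → S d: FIRST = { 'd' }
  T → A: FIRST = { 'd' }
Productions for S:
  S → T T: FIRST = { 'd' }
  S → d: FIRST = { 'd' }
A has only one production, so no FIRST/FIRST conflict is possible there.

Conflict for T: T → S d and T → A
  Overlap: { 'd' }
Conflict for S: S → T T and S → d
  Overlap: { 'd' }

Answer: Yes. T → S d / T → A on { 'd' }; S → T T / S → d on { 'd' }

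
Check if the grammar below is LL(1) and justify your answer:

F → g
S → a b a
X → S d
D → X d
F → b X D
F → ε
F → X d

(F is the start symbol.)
A grammar is LL(1) if for each non-terminal N with multiple productions, the predict sets of those productions are pairwise disjoint, where PREDICT(N → α) = (FIRST(α) \ {ε}) ∪ (FOLLOW(N) if α ⇒* ε).

Relevant sets:
  FIRST(X) = { 'a' }
  FOLLOW(F) = { $ }

For F:
  PREDICT(F → g) = { 'g' }
  PREDICT(F → b X D) = { 'b' }
  PREDICT(F → ε) = { $ }
  PREDICT(F → X d) = { 'a' }
S, X, D have a single production, so nothing to check there.

All predict sets are disjoint. The grammar IS LL(1).

Answer: Yes, the grammar is LL(1).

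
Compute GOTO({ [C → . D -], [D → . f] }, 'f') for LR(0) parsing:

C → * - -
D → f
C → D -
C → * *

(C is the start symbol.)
{ [D → f .] }

GOTO(I, 'f') = CLOSURE({ [A → αX.β] : [A → α.Xβ] ∈ I, X = 'f' })

Items with dot before 'f', with the dot advanced:
  [D → . f] → [D → f .]
Closure adds nothing (no advanced item has the dot before a non-terminal).

GOTO = { [D → f .] }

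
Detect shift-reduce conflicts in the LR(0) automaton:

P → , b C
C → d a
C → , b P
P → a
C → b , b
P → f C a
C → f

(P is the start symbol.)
No shift-reduce conflicts

Augment with P' → P and build the canonical LR(0) collection (I0 = CLOSURE({[P' → . P]}), then GOTO on every symbol after a dot until no new states appear). It has 18 states:
  I0: { [P → . , b C], [P → . a], [P → . f C a], [P' → . P] }  — shift
  I1: { [P → , . b C] }  — shift
  I2: { [P' → P .] }  — accept
  I3: { [P → a .] }  — reduce
  I4: { [C → . , b P], [C → . b , b], [C → . d a], [C → . f], [P → f . C a] }  — shift
  I5: { [C → , . b P] }  — shift
  I6: { [P → f C . a] }  — shift
  I7: { [C → b . , b] }  — shift
  I8: { [C → d . a] }  — shift
  I9: { [C → f .] }  — reduce
  I10: { [C → d a .] }  — reduce
  I11: { [C → b , . b] }  — shift
  I12: { [C → b , b .] }  — reduce
  I13: { [P → f C a .] }  — reduce
  I14: { [C → , b . P], [P → . , b C], [P → . a], [P → . f C a] }  — shift
  I15: { [C → , b P .] }  — reduce
  I16: { [C → . , b P], [C → . b , b], [C → . d a], [C → . f], [P → , b . C] }  — shift
  I17: { [P → , b C .] }  — reduce

No state contains both a complete item and a shift item.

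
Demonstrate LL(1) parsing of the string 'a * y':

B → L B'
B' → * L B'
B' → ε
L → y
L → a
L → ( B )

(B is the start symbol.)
LL(1) parsing maintains a stack (initially the start symbol over $) and the input. At each step: if the stack top is a terminal, match it against the current input token; if it is a non-terminal N, replace it with the RHS of M[N, lookahead] (the unique production whose predict set contains the lookahead).

Stack is shown with the top on the left.

Stack     Input    Action
-------------------------
B $       a * y $  output B → L B'
L B' $    a * y $  output L → a
a B' $    a * y $  match 'a'
B' $      * y $    output B' → * L B'
* L B' $  * y $    match '*'
L B' $    y $      output L → y
y B' $    y $      match 'y'
B' $      $        output B' → ε
$         $        accept

The string is accepted.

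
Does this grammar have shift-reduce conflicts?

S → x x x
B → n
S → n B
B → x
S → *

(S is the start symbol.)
A shift-reduce conflict occurs when an LR(0) state has both:
  - a complete (reduce) item [A → α .] (dot at the end), and
  - a shift item [B → β . c γ] (dot before a terminal).

Augment with S' → S and build the canonical LR(0) collection (I0 = CLOSURE({[S' → . S]}), then GOTO on every symbol after a dot until no new states appear). It has 10 states:
  I0: { [S → . *], [S → . n B], [S → . x x x], [S' → . S] }  — shift
  I1: { [S → * .] }  — reduce
  I2: { [S' → S .] }  — accept
  I3: { [B → . n], [B → . x], [S → n . B] }  — shift
  I4: { [S → x . x x] }  — shift
  I5: { [S → x x . x] }  — shift
  I6: { [S → x x x .] }  — reduce
  I7: { [S → n B .] }  — reduce
  I8: { [B → n .] }  — reduce
  I9: { [B → x .] }  — reduce

No state contains both a complete item and a shift item.

Answer: No shift-reduce conflicts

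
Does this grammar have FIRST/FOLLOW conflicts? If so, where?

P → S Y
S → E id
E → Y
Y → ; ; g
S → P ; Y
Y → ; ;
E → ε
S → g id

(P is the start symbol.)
A FIRST/FOLLOW conflict occurs when a non-terminal N has a nullable alternative N → β (β ⇒* ε) and another alternative N → α with FIRST(α) ∩ FOLLOW(N) ≠ ∅: on such a lookahead the parser cannot decide between expanding α and letting N vanish via β.

Nullable non-terminals: E.
FIRST sets used below: FIRST(Y) = { ';' }

E: nullable alternative(s) E → ε; FOLLOW(E) = { 'id' }
  E → Y: FIRST \ {ε} = { ';' } — disjoint from FOLLOW(E)
  E → ε: FIRST \ {ε} = { } — this is the only nullable alternative, skip

P, S, Y have no nullable alternative, so no FIRST/FOLLOW check is needed there.

No FIRST/FOLLOW conflicts found.

Answer: No FIRST/FOLLOW conflicts.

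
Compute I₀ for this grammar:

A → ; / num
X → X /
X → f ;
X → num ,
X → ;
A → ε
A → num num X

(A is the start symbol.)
{ [A → . ; / num], [A → . num num X], [A → .], [A' → . A] }

First, augment the grammar with A' → A
I₀ = CLOSURE({ [A' → . A] }):
  [A' → . A] has the dot before A: add [A → . ; / num], [A → .], [A → . num num X]
No further items can be added.

I₀ = { [A → . ; / num], [A → . num num X], [A → .], [A' → . A] }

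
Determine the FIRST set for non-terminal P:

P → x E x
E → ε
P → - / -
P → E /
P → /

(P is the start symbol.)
{ '-', '/', 'x' }

To compute FIRST(P), examine every production with P on the left-hand side, reading each right-hand side left to right until a non-nullable symbol is reached.

FIRST sets of the other non-terminals involved (by the same procedure, iterated to a fixed point):
  FIRST(E) = { ε }

From P → x E x:
  - x is a terminal: add 'x' and stop
From P → - / -:
  - '-' is a terminal: add '-' and stop
From P → E /:
  - E is a non-terminal: add FIRST(E) \ {ε} = { }
    E is nullable, so continue to the next symbol
  - '/' is a terminal: add '/' and stop
From P → /:
  - '/' is a terminal: add '/' and stop

Collecting: FIRST(P) = { '-', '/', 'x' }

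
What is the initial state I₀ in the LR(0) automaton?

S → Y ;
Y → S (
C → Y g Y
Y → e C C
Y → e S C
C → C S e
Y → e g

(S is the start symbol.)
{ [S → . Y ;], [S' → . S], [Y → . S (], [Y → . e C C], [Y → . e S C], [Y → . e g] }

First, augment the grammar with S' → S
I₀ = CLOSURE({ [S' → . S] }):
  [S' → . S] has the dot before S: add [S → . Y ;]
  [S → . Y ;] has the dot before Y: add [Y → . S (], [Y → . e C C], [Y → . e S C], [Y → . e g]
No further items can be added.

I₀ = { [S → . Y ;], [S' → . S], [Y → . S (], [Y → . e C C], [Y → . e S C], [Y → . e g] }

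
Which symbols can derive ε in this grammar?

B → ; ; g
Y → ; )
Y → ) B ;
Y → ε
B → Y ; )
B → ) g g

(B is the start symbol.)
ε-productions: Y → ε
So Y is immediately nullable.
No further non-terminal can be added: every production for the remaining non-terminals contains a terminal or a non-nullable non-terminal.
Nullable = { 'Y' }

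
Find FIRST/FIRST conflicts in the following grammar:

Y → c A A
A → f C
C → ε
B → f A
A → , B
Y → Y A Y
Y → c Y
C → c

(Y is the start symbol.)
Yes. Y → c A A / Y → Y A Y on { 'c' }; Y → c A A / Y → c Y on { 'c' }; Y → Y A Y / Y → c Y on { 'c' }

A FIRST/FIRST conflict occurs when two productions N → α and N → β for the same non-terminal have FIRST(α) ∩ FIRST(β) ≠ ∅ (with ε ∈ FIRST of a nullable right-hand side, so two nullable alternatives also conflict).

FIRST sets of the non-terminals at (or reachable through a nullable prefix from) the front of some alternative:
  FIRST(Y) = { 'c' }

Productions for Y:
  Y → c A A: FIRST = { 'c' }
  Y → Y A Y: FIRST = { 'c' }
  Y → c Y: FIRST = { 'c' }
Productions for A:
  A → f C: FIRST = { 'f' }
  A → , B: FIRST = { ',' }
Productions for C:
  C → ε: FIRST = { ε }
  C → c: FIRST = { 'c' }
B has only one production, so no FIRST/FIRST conflict is possible there.

Conflict for Y: Y → c A A and Y → Y A Y
  Overlap: { 'c' }
Conflict for Y: Y → c A A and Y → c Y
  Overlap: { 'c' }
Conflict for Y: Y → Y A Y and Y → c Y
  Overlap: { 'c' }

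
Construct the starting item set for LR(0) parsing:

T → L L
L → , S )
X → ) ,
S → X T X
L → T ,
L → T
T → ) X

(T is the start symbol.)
First, augment the grammar with T' → T
I₀ = CLOSURE({ [T' → . T] }):
  [T' → . T] has the dot before T: add [T → . L L], [T → . ) X]
  [T → . L L] has the dot before L: add [L → . , S )], [L → . T ,], [L → . T]
No further items can be added.

I₀ = { [L → . , S )], [L → . T ,], [L → . T], [T → . ) X], [T → . L L], [T' → . T] }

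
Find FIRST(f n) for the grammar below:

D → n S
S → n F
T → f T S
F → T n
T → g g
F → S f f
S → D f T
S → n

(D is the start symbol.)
{ 'f' }

To compute FIRST(f n), process the symbols left to right:
Symbol f is a terminal. Add 'f' and stop.
FIRST(f n) = { 'f' }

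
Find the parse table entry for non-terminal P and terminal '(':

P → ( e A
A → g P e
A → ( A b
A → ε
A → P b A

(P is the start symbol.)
To find M[P, '('], we find productions for P where '(' is in the predict set (PREDICT(N → α) = (FIRST(α) \ {ε}) ∪ (FOLLOW(N) if α ⇒* ε)).

P → ( e A: PREDICT = { '(' }
  '(' is in predict set, so this production goes in M[P, '(']

M[P, '('] = P → ( e A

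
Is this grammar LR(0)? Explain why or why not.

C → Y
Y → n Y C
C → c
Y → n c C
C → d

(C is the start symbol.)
Yes, the grammar is LR(0)

Augment with C' → C and build the canonical LR(0) collection (I0 = CLOSURE({[C' → . C]}), then GOTO on every symbol after a dot until no new states appear). It has 10 states:
  I0: { [C → . Y], [C → . c], [C → . d], [C' → . C], [Y → . n Y C], [Y → . n c C] }  — shift
  I1: { [C' → C .] }  — accept
  I2: { [C → Y .] }  — reduce
  I3: { [C → c .] }  — reduce
  I4: { [C → d .] }  — reduce
  I5: { [Y → . n Y C], [Y → . n c C], [Y → n . Y C], [Y → n . c C] }  — shift
  I6: { [C → . Y], [C → . c], [C → . d], [Y → . n Y C], [Y → . n c C], [Y → n Y . C] }  — shift
  I7: { [C → . Y], [C → . c], [C → . d], [Y → . n Y C], [Y → . n c C], [Y → n c . C] }  — shift
  I8: { [Y → n c C .] }  — reduce
  I9: { [Y → n Y C .] }  — reduce

Every state is either a pure shift/goto state or contains exactly one complete item and nothing to shift — no conflicts. The grammar is LR(0).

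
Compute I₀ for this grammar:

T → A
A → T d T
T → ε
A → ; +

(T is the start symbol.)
{ [A → . ; +], [A → . T d T], [T → . A], [T → .], [T' → . T] }

First, augment the grammar with T' → T
I₀ = CLOSURE({ [T' → . T] }):
  [T' → . T] has the dot before T: add [T → . A], [T → .]
  [T → . A] has the dot before A: add [A → . T d T], [A → . ; +]
No further items can be added.

I₀ = { [A → . ; +], [A → . T d T], [T → . A], [T → .], [T' → . T] }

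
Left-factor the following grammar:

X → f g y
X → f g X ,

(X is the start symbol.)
Left-factoring transforms A → αβ₁ | αβ₂ into A → αA' and A' → β₁ | β₂
(α is the longest common prefix among the alternatives). Repeat until
no nonterminal has two alternatives with a common prefix.

Round 1: X has alternatives sharing prefix 'f g'. Introduce X': X → f g X'
  Add: X' → y
  Add: X' → X ,

No remaining common prefixes — done.

Resulting grammar:
X → f g X'
X' → y
X' → X ,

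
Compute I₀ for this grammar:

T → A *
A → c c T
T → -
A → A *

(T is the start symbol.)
First, augment the grammar with T' → T
I₀ = CLOSURE({ [T' → . T] }):
  [T' → . T] has the dot before T: add [T → . A *], [T → . -]
  [T → . A *] has the dot before A: add [A → . c c T], [A → . A *]
No further items can be added.

I₀ = { [A → . A *], [A → . c c T], [T → . -], [T → . A *], [T' → . T] }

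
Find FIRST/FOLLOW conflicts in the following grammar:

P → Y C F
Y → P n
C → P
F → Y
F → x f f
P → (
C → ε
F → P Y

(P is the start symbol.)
Yes. C → P with FOLLOW(C) on { '(' }

A FIRST/FOLLOW conflict occurs when a non-terminal N has a nullable alternative N → β (β ⇒* ε) and another alternative N → α with FIRST(α) ∩ FOLLOW(N) ≠ ∅: on such a lookahead the parser cannot decide between expanding α and letting N vanish via β.

Nullable non-terminals: C.
FIRST sets used below: FIRST(P) = { '(' }

C: nullable alternative(s) C → ε; FOLLOW(C) = { '(', 'x' }
  C → P: FIRST \ {ε} = { '(' } — overlaps FOLLOW(C) on { '(' }: CONFLICT
  C → ε: FIRST \ {ε} = { } — this is the only nullable alternative, skip

F, P, Y have no nullable alternative, so no FIRST/FOLLOW check is needed there.

So the grammar has 1 FIRST/FOLLOW conflict (marked CONFLICT above).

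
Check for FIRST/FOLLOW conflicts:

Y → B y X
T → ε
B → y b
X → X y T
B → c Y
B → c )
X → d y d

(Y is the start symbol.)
A FIRST/FOLLOW conflict occurs when a non-terminal N has a nullable alternative N → β (β ⇒* ε) and another alternative N → α with FIRST(α) ∩ FOLLOW(N) ≠ ∅: on such a lookahead the parser cannot decide between expanding α and letting N vanish via β.

Nullable non-terminals: T.
T has a nullable alternative but only one production, so nothing to check.

B, X, Y have no nullable alternative, so no FIRST/FOLLOW check is needed there.

No FIRST/FOLLOW conflicts found.

Answer: No FIRST/FOLLOW conflicts.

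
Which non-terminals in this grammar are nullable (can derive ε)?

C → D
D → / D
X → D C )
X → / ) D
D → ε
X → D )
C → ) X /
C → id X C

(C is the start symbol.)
{ 'C', 'D' }

A non-terminal is nullable if it can derive ε (the empty string): either it has an ε-production, or it has a production whose right-hand side consists entirely of nullable non-terminals.

ε-productions: D → ε
So D is immediately nullable.
C → D: every symbol on the right is nullable, so C is nullable too.
No further non-terminal can be added: every production for the remaining non-terminals contains a terminal or a non-nullable non-terminal.
Nullable = { 'C', 'D' }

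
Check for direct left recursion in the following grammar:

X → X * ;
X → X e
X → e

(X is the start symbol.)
X → X * ;: LEFT RECURSIVE (starts with X)
X → X e: LEFT RECURSIVE (starts with X)
X → e: starts with e

The grammar has direct left recursion on: X.

Answer: Yes, X is left-recursive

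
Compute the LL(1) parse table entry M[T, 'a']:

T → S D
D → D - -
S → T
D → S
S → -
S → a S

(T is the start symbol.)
To find M[T, 'a'], we find productions for T where 'a' is in the predict set (PREDICT(N → α) = (FIRST(α) \ {ε}) ∪ (FOLLOW(N) if α ⇒* ε)).

Relevant sets:
  FIRST(S) = { '-', 'a' }

T → S D: PREDICT = { '-', 'a' }
  'a' is in predict set, so this production goes in M[T, 'a']

M[T, 'a'] = T → S D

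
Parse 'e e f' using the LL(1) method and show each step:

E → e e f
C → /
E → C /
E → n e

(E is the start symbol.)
Stack is shown with the top on the left.

Stack    Input    Action
------------------------
E $      e e f $  output E → e e f
e e f $  e e f $  match 'e'
e f $    e f $    match 'e'
f $      f $      match 'f'
$        $        accept

The string is accepted.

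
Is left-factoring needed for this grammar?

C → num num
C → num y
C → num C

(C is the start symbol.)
Left-factoring is needed when two productions for the same non-terminal
share a common prefix on the right-hand side.

Productions for C:
  C → num num
  C → num y
  C → num C

Found common prefix 'num' in productions for C

Answer: Yes, C has productions with common prefix 'num'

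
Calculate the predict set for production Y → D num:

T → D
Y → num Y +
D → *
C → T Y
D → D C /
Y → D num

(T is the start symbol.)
PREDICT(Y → D num) = (FIRST(RHS) \ {ε}) ∪ (FOLLOW(Y) if ε ∈ FIRST(RHS), i.e. RHS ⇒* ε)
FIRST(D) = { '*' }
FIRST(D num) = { '*' }
ε ∉ FIRST(D num), so FOLLOW(Y) is not added.
PREDICT(Y → D num) = { '*' }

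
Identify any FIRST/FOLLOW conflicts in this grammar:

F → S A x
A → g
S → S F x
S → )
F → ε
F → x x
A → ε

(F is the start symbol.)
Yes. F → x x with FOLLOW(F) on { 'x' }

Nullable non-terminals: A, F.
FIRST sets used below: FIRST(S) = { ')' }

A: nullable alternative(s) A → ε; FOLLOW(A) = { 'x' }
  A → g: FIRST \ {ε} = { 'g' } — disjoint from FOLLOW(A)
  A → ε: FIRST \ {ε} = { } — this is the only nullable alternative, skip

F: nullable alternative(s) F → ε; FOLLOW(F) = { $, 'x' }
  F → S A x: FIRST \ {ε} = { ')' } — disjoint from FOLLOW(F)
  F → ε: FIRST \ {ε} = { } — this is the only nullable alternative, skip
  F → x x: FIRST \ {ε} = { 'x' } — overlaps FOLLOW(F) on { 'x' }: CONFLICT

S has no nullable alternative, so no FIRST/FOLLOW check is needed there.

So the grammar has 1 FIRST/FOLLOW conflict (marked CONFLICT above).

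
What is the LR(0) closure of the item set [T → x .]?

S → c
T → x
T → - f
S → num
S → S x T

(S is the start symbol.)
To compute CLOSURE, for each item [A → α.Bβ] where B is a non-terminal, add [B → .γ] for all productions B → γ; repeat for the newly added items until nothing changes.

Start with: [T → x .]
The dot is at the end, so nothing is added.

CLOSURE = { [T → x .] }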